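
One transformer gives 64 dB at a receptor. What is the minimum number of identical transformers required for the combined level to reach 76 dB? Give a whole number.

16

N identical sources give L₁ + 10·log₁₀ N, so require 10·log₁₀ N ≥ 76 − 64 = 12.0 dB.
N ≥ 10^(12.0/10) = 15.849, so N = 16.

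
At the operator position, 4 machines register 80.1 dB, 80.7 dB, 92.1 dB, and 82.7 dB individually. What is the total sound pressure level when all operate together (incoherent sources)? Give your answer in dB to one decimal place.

For uncorrelated sources the intensities add, so convert each level to linear form, sum, and take 10·log₁₀ of the total.
Σ 10^(L/10) = 10^(80.1/10) + 10^(80.7/10) + 10^(92.1/10) + 10^(82.7/10) = 2.028e+09.
L_total = 10·log₁₀(2.028e+09) = 93.07 dB.

93.1 dB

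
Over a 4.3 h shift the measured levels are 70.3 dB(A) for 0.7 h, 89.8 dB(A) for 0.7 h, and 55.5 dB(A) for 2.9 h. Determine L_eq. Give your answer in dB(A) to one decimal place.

82.0 dB(A)

The energy average is taken in the linear domain: L_eq = 10·log₁₀[(Σ tᵢ·10^(Lᵢ/10))/T], T = 4.3 h.
Σ tᵢ·10^(Lᵢ/10) = 0.7·10^(70.3/10) + 0.7·10^(89.8/10) + 2.9·10^(55.5/10) = 6.770e+08.
L_eq = 10·log₁₀(6.770e+08/4.3) = 81.97 dB(A).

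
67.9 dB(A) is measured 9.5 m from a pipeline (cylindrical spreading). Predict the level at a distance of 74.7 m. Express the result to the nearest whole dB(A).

59 dB(A)

Cylindrical spreading from a line source gives a 10·log₁₀(r₂/r₁) drop.
L₂ = 67.9 − 10·log₁₀(74.7/9.5) = 67.9 − 8.956 = 58.94 dB(A).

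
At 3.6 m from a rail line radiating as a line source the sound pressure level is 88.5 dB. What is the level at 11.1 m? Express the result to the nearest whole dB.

84 dB

Line-source attenuation: ΔL = 10·log₁₀(r₂/r₁) = 10·log₁₀(11.1/3.6) = 4.890 dB.
L₂ = 88.5 − 10·log₁₀(11.1/3.6) = 88.5 − 4.890 = 83.61 dB.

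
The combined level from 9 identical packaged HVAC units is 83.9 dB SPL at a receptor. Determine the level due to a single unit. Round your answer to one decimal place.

9 equal contributions raise the level by 10·log₁₀ 9 = 9.542 dB, so each unit alone gives 83.9 − 9.542.

74.4 dB SPL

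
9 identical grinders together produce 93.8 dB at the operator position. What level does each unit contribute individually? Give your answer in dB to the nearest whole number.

9 equal contributions raise the level by 10·log₁₀ 9 = 9.542 dB, so each unit alone gives 93.8 − 9.542.

84 dB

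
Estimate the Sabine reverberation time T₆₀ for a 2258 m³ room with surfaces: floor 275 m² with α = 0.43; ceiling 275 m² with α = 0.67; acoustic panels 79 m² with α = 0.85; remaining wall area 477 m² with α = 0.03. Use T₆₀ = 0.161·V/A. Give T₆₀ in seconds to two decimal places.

A = Σ Sᵢαᵢ = 275·0.43 + 275·0.67 + 79·0.85 + 477·0.03 = 383.96 m².
T₆₀ = 0.161·V/A = 0.161·2258/383.96 = 0.947 s.

0.95 s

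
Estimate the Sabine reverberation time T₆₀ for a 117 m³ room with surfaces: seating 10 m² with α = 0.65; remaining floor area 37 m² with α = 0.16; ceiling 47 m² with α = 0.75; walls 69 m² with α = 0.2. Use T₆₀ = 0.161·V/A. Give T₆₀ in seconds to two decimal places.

0.31 s

Total absorption A = 10·0.65 + 37·0.16 + 47·0.75 + 69·0.2 = 61.47 m² sabins.
T₆₀ = 0.161 × 117 / 61.47 = 0.306 s.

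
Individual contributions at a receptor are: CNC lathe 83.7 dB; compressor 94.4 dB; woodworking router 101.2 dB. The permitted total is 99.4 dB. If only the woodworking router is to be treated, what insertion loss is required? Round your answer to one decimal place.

The untreated sources together contribute 10^(83.7/10) + 10^(94.4/10) = 2.989e+09, i.e. 94.75 dB.
The limit corresponds to 10^(99.4/10) = 8.710e+09; subtracting the fixed part leaves 5.721e+09 for the woodworking router, i.e. 97.57 dB.
Required insertion loss = 101.2 − 97.57 = 3.63 dB.

3.6 dB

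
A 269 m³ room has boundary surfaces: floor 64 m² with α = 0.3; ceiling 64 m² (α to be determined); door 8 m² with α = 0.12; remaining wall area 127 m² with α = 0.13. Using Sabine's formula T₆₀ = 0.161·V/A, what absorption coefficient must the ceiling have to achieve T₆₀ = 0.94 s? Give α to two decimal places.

Required total absorption A = 0.161·269/0.94 = 46.07 m².
Absorption from the other surfaces = 64·0.3 + 8·0.12 + 127·0.13 = 36.67 m², so the ceiling must supply 9.40 m² over 64 m².
α = 9.40/64 = 0.147.

0.15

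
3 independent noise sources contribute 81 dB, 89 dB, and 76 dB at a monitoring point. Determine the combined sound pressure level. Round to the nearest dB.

For uncorrelated sources the intensities add, so convert each level to linear form, sum, and take 10·log₁₀ of the total.
Σ 10^(L/10) = 10^(81/10) + 10^(89/10) + 10^(76/10) = 9.600e+08.
L_total = 10·log₁₀(9.600e+08) = 89.82 dB.

90 dB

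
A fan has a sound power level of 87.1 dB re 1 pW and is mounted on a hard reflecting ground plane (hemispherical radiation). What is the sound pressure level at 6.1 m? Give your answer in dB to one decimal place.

L_p = L_w − 10·log₁₀(2π·r²) with r = 6.1 m.
2π·r² = 233.8 m², 10·log₁₀ of that is 23.688 dB.
L_p = 87.1 − 23.688 = 63.41 dB.

63.4 dB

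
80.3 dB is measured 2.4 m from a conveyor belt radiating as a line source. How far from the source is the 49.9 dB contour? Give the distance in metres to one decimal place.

2631.5 m

The 30.4 dB drop corresponds to a distance ratio of 10^(30.4/10) for a line source.
r₂ = 2.4·10^((80.3−49.9)/10) = 2.4·10^(30.4/10) = 2631.55 m.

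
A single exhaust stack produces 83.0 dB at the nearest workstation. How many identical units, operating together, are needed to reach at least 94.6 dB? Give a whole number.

15

N identical sources give L₁ + 10·log₁₀ N, so require 10·log₁₀ N ≥ 94.6 − 83.0 = 11.6 dB.
N ≥ 10^(11.6/10) = 14.454, so N = 15.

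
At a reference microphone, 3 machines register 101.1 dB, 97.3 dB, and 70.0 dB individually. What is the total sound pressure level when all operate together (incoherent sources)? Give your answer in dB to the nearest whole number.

103 dB

Incoherent sources combine by intensity addition: L_total = 10·log₁₀(Σ 10^(L_i/10)).
Σ 10^(L/10) = 10^(101.1/10) + 10^(97.3/10) + 10^(70.0/10) = 1.826e+10.
L_total = 10·log₁₀(1.826e+10) = 102.62 dB.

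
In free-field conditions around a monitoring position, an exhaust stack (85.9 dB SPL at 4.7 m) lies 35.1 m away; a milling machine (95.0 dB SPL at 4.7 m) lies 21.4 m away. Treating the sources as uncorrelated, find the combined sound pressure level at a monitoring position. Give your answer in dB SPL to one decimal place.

82.0 dB SPL

Apply inverse-square spreading to bring every level to the receiver, then sum 10^(L/10).
exhaust stack: 85.9 − 20·log₁₀(35.1/4.7) = 85.9 − 17.46 = 68.44 dB SPL.
milling machine: 95.0 − 20·log₁₀(21.4/4.7) = 95.0 − 13.17 = 81.83 dB SPL.
Σ 10^(L/10) = 1.595e+08 → L_total = 10·log₁₀(1.595e+08) = 82.03 dB SPL.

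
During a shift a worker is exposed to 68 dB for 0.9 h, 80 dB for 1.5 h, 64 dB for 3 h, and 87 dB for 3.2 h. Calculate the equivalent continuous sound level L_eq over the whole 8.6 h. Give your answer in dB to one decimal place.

Weight each interval's intensity by its duration and average over T = 8.6 h:
Σ tᵢ·10^(Lᵢ/10) = 0.9·10^(68/10) + 1.5·10^(80/10) + 3·10^(64/10) + 3.2·10^(87/10) = 1.767e+09.
L_eq = 10·log₁₀(1.767e+09/8.6) = 83.13 dB.

83.1 dB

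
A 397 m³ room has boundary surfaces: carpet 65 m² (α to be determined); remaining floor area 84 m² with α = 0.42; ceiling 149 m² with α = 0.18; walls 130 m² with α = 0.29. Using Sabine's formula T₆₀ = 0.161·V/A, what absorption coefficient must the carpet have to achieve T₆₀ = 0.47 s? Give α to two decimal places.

From T₆₀ = 0.161·V/A, the target T₆₀ = 0.47 s needs A = 0.161·397/0.47 = 135.99 m².
Absorption from the other surfaces = 84·0.42 + 149·0.18 + 130·0.29 = 99.80 m², so the carpet must supply 36.19 m² over 65 m².
α = 36.19/65 = 0.557.

0.56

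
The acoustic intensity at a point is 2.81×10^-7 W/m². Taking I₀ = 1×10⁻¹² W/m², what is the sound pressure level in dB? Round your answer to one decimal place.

Dividing by I₀ shifts the exponent by 12: I/I₀ = 2.81×10^5.
L = 10·(0.4487 + 5) = 54.49 dB.

54.5 dB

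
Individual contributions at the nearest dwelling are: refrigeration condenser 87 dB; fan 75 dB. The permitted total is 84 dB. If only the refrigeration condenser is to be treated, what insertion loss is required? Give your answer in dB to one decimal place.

3.6 dB

Fixed contribution from the other source: Σ 10^(L/10) = 10^(75/10) = 3.162e+07 (75.00 dB).
To meet 84 dB overall, the treated refrigeration condenser may contribute at most 10^(84/10) − 3.162e+07 = 2.196e+08, i.e. 83.42 dB.
Required insertion loss = 87 − 83.42 = 3.58 dB.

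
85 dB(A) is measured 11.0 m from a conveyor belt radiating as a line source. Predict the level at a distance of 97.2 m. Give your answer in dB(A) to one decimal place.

For a line source, L₂ = L₁ − 10·log₁₀(r₂/r₁).
L₂ = 85 − 10·log₁₀(97.2/11.0) = 85 − 9.463 = 75.54 dB(A).

75.5 dB(A)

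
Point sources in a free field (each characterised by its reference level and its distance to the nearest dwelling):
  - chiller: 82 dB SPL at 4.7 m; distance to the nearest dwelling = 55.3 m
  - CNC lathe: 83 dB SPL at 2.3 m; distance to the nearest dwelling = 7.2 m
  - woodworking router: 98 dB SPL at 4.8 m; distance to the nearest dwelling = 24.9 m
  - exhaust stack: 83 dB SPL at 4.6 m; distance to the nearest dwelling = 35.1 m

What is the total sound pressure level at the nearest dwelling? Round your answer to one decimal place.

84.1 dB SPL

Propagate each source to the receiver with L = L_ref − 20·log₁₀(r/r_ref), then add intensities.
chiller: 82 − 20·log₁₀(55.3/4.7) = 82 − 21.41 = 60.59 dB SPL.
CNC lathe: 83 − 20·log₁₀(7.2/2.3) = 83 − 9.91 = 73.09 dB SPL.
woodworking router: 98 − 20·log₁₀(24.9/4.8) = 98 − 14.30 = 83.70 dB SPL.
exhaust stack: 83 − 20·log₁₀(35.1/4.6) = 83 − 17.65 = 65.35 dB SPL.
Σ 10^(L/10) = 2.594e+08 → L_total = 10·log₁₀(2.594e+08) = 84.14 dB SPL.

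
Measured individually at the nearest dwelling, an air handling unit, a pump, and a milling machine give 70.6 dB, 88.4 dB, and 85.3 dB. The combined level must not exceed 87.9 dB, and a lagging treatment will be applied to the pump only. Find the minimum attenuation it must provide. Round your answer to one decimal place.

4.1 dB

Everything except the pump sums to 10^(70.6/10) + 10^(85.3/10) = 3.503e+08 in linear terms, 85.44 dB.
The limit corresponds to 10^(87.9/10) = 6.166e+08; subtracting the fixed part leaves 2.663e+08 for the pump, i.e. 84.25 dB.
Required insertion loss = 88.4 − 84.25 = 4.15 dB.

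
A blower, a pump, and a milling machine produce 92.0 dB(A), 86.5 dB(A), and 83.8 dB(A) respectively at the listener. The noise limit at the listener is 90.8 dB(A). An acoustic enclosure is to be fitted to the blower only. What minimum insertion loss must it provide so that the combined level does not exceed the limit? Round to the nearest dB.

The untreated sources together contribute 10^(86.5/10) + 10^(83.8/10) = 6.866e+08, i.e. 88.37 dB(A).
To meet 90.8 dB(A) overall, the treated blower may contribute at most 10^(90.8/10) − 6.866e+08 = 5.157e+08, i.e. 87.12 dB(A).
Required insertion loss = 92.0 − 87.12 = 4.88 dB.

5 dB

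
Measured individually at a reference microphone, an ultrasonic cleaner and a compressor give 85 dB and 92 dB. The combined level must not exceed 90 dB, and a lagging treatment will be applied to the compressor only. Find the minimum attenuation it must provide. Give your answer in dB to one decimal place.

The untreated sources together contribute 10^(85/10) = 3.162e+08, i.e. 85.00 dB.
The limit corresponds to 10^(90/10) = 1.000e+09; subtracting the fixed part leaves 6.838e+08 for the compressor, i.e. 88.35 dB.
So the compressor must be reduced from 92 to 88.35 dB: IL = 3.65 dB.

3.7 dB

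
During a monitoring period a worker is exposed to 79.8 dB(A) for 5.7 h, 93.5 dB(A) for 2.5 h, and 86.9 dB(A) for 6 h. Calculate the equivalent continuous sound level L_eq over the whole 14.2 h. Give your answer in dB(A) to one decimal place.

L_eq = 10·log₁₀[(1/T)·Σ tᵢ·10^(Lᵢ/10)] with T = 14.2 h.
Σ tᵢ·10^(Lᵢ/10) = 5.7·10^(79.8/10) + 2.5·10^(93.5/10) + 6·10^(86.9/10) = 9.080e+09.
L_eq = 10·log₁₀(9.080e+09/14.2) = 88.06 dB(A).

88.1 dB(A)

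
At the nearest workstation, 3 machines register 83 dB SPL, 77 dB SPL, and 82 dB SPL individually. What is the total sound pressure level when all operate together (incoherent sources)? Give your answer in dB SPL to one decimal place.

For uncorrelated sources the intensities add, so convert each level to linear form, sum, and take 10·log₁₀ of the total.
Σ 10^(L/10) = 10^(83/10) + 10^(77/10) + 10^(82/10) = 4.081e+08.
L_total = 10·log₁₀(4.081e+08) = 86.11 dB SPL.

86.1 dB SPL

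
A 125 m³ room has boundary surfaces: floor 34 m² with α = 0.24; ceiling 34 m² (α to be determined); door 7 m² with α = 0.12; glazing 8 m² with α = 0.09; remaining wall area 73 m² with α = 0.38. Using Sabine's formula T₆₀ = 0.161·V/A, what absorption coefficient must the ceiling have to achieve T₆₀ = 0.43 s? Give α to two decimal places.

From T₆₀ = 0.161·V/A, the target T₆₀ = 0.43 s needs A = 0.161·125/0.43 = 46.80 m².
Absorption from the other surfaces = 34·0.24 + 7·0.12 + 8·0.09 + 73·0.38 = 37.46 m², so the ceiling must supply 9.34 m² over 34 m².
α = 9.34/34 = 0.275.

0.27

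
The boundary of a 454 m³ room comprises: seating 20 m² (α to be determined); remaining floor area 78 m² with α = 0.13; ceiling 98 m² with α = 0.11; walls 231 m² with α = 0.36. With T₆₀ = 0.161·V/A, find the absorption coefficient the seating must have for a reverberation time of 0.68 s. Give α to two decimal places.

0.17

From T₆₀ = 0.161·V/A, the target T₆₀ = 0.68 s needs A = 0.161·454/0.68 = 107.49 m².
Absorption from the other surfaces = 78·0.13 + 98·0.11 + 231·0.36 = 104.08 m², so the seating must supply 3.41 m² over 20 m².
α = 3.41/20 = 0.171.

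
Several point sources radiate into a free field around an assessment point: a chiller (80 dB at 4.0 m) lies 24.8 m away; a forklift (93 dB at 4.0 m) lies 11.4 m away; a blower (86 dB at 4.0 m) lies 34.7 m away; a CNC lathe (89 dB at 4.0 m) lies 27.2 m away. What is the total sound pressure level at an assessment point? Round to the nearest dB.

84 dB

Propagate each source to the receiver with L = L_ref − 20·log₁₀(r/r_ref), then add intensities.
chiller: 80 − 20·log₁₀(24.8/4.0) = 80 − 15.85 = 64.15 dB.
forklift: 93 − 20·log₁₀(11.4/4.0) = 93 − 9.10 = 83.90 dB.
blower: 86 − 20·log₁₀(34.7/4.0) = 86 − 18.77 = 67.23 dB.
CNC lathe: 89 − 20·log₁₀(27.2/4.0) = 89 − 16.65 = 72.35 dB.
Σ 10^(L/10) = 2.707e+08 → L_total = 10·log₁₀(2.707e+08) = 84.33 dB.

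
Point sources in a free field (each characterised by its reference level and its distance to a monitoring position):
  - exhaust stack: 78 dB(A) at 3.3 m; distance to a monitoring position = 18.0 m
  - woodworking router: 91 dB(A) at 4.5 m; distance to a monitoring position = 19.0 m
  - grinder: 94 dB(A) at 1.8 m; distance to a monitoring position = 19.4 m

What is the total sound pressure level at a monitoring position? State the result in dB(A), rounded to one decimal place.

Propagate each source to the receiver with L = L_ref − 20·log₁₀(r/r_ref), then add intensities.
exhaust stack: 78 − 20·log₁₀(18.0/3.3) = 78 − 14.74 = 63.26 dB(A).
woodworking router: 91 − 20·log₁₀(19.0/4.5) = 91 − 12.51 = 78.49 dB(A).
grinder: 94 − 20·log₁₀(19.4/1.8) = 94 − 20.65 = 73.35 dB(A).
Σ 10^(L/10) = 9.436e+07 → L_total = 10·log₁₀(9.436e+07) = 79.75 dB(A).

79.7 dB(A)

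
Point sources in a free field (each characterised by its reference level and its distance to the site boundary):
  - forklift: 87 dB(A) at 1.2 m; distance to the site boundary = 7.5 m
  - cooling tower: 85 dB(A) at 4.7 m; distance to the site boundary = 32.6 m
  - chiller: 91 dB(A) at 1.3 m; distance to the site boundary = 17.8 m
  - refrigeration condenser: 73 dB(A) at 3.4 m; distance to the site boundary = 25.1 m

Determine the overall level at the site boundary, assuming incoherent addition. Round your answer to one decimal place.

74.2 dB(A)

First find each source's level at the receiver (point-source: −20·log₁₀(r/r_ref)), then combine on an intensity basis.
forklift: 87 − 20·log₁₀(7.5/1.2) = 87 − 15.92 = 71.08 dB(A).
cooling tower: 85 − 20·log₁₀(32.6/4.7) = 85 − 16.82 = 68.18 dB(A).
chiller: 91 − 20·log₁₀(17.8/1.3) = 91 − 22.73 = 68.27 dB(A).
refrigeration condenser: 73 − 20·log₁₀(25.1/3.4) = 73 − 17.36 = 55.64 dB(A).
Σ 10^(L/10) = 2.648e+07 → L_total = 10·log₁₀(2.648e+07) = 74.23 dB(A).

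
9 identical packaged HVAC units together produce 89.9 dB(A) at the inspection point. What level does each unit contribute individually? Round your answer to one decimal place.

80.4 dB(A)

Dividing the total intensity by 9 lowers the level by 10·log₁₀ 9 = 9.542 dB: L₁ = 89.9 − 9.542.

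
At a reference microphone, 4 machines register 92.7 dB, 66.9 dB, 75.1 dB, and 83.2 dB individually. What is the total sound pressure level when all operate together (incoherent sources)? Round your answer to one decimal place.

For uncorrelated sources the intensities add, so convert each level to linear form, sum, and take 10·log₁₀ of the total.
Σ 10^(L/10) = 10^(92.7/10) + 10^(66.9/10) + 10^(75.1/10) + 10^(83.2/10) = 2.108e+09.
L_total = 10·log₁₀(2.108e+09) = 93.24 dB.

93.2 dB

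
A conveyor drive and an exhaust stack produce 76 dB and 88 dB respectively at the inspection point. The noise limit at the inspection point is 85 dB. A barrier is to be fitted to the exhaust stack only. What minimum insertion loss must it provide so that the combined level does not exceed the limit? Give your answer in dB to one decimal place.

Everything except the exhaust stack sums to 10^(76/10) = 3.981e+07 in linear terms, 76.00 dB.
To meet 85 dB overall, the treated exhaust stack may contribute at most 10^(85/10) − 3.981e+07 = 2.764e+08, i.e. 84.42 dB.
So the exhaust stack must be reduced from 88 to 84.42 dB: IL = 3.58 dB.

3.6 dB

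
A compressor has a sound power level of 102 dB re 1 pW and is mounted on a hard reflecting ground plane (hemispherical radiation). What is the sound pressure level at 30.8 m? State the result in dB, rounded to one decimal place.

L_p = L_w − 10·log₁₀(2π·r²) with r = 30.8 m.
2π·r² = 5960 m², 10·log₁₀ of that is 37.753 dB.
L_p = 102 − 37.753 = 64.25 dB.

64.2 dB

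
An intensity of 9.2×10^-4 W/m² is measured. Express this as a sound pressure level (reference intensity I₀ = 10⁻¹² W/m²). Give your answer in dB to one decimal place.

89.6 dB

Dividing by I₀ shifts the exponent by 12: I/I₀ = 9.2×10^8.
L = 10·(0.9638 + 8) = 89.64 dB.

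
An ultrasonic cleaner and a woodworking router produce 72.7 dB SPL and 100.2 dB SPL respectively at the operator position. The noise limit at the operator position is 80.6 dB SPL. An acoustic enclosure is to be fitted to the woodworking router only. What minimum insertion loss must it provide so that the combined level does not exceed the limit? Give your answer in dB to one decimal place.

20.4 dB

The untreated sources together contribute 10^(72.7/10) = 1.862e+07, i.e. 72.70 dB SPL.
The limit corresponds to 10^(80.6/10) = 1.148e+08; subtracting the fixed part leaves 9.619e+07 for the woodworking router, i.e. 79.83 dB SPL.
Required insertion loss = 100.2 − 79.83 = 20.37 dB.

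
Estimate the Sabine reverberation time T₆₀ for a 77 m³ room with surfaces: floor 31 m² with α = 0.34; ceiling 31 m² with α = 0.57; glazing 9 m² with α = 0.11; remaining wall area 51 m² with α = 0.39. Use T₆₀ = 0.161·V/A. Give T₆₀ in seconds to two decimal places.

Summing Sᵢαᵢ: 31·0.34 + 31·0.57 + 9·0.11 + 51·0.39 = 49.09 m².
T₆₀ = 0.161 × 77 / 49.09 = 0.253 s.

0.25 s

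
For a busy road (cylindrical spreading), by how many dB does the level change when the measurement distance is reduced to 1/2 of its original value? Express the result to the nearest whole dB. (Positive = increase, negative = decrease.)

+3 dB

A line source loses 3 dB per doubling of distance; generally ΔL = −10·log₁₀(r₂/r₁).
ΔL = −10·log₁₀(0.5) = +3.01 dB.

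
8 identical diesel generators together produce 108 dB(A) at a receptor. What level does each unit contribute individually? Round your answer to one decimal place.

99.0 dB(A)

Dividing the total intensity by 8 lowers the level by 10·log₁₀ 8 = 9.031 dB: L₁ = 108 − 9.031.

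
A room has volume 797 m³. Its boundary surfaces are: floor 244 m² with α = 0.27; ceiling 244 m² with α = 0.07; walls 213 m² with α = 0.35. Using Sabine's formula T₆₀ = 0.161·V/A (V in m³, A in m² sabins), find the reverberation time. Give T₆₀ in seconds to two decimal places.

Total absorption A = 244·0.27 + 244·0.07 + 213·0.35 = 157.51 m² sabins.
T₆₀ = 0.161 × 797 / 157.51 = 0.815 s.

0.81 s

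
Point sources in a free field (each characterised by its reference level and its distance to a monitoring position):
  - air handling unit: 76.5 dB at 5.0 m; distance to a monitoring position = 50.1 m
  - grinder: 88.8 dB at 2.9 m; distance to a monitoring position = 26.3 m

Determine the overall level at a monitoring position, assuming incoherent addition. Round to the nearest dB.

Propagate each source to the receiver with L = L_ref − 20·log₁₀(r/r_ref), then add intensities.
air handling unit: 76.5 − 20·log₁₀(50.1/5.0) = 76.5 − 20.02 = 56.48 dB.
grinder: 88.8 − 20·log₁₀(26.3/2.9) = 88.8 − 19.15 = 69.65 dB.
Σ 10^(L/10) = 9.668e+06 → L_total = 10·log₁₀(9.668e+06) = 69.85 dB.

70 dB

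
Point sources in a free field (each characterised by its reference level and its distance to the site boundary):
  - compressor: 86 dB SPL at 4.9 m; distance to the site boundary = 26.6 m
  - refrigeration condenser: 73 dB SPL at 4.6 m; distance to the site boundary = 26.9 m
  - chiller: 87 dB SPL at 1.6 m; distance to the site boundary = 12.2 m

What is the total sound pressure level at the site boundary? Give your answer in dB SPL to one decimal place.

Propagate each source to the receiver with L = L_ref − 20·log₁₀(r/r_ref), then add intensities.
compressor: 86 − 20·log₁₀(26.6/4.9) = 86 − 14.69 = 71.31 dB SPL.
refrigeration condenser: 73 − 20·log₁₀(26.9/4.6) = 73 − 15.34 = 57.66 dB SPL.
chiller: 87 − 20·log₁₀(12.2/1.6) = 87 − 17.64 = 69.36 dB SPL.
Σ 10^(L/10) = 2.271e+07 → L_total = 10·log₁₀(2.271e+07) = 73.56 dB SPL.

73.6 dB SPL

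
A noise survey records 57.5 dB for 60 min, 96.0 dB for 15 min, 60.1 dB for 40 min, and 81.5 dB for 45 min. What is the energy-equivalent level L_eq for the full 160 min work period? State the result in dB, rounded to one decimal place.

Weight each interval's intensity by its duration and average over T = 160 min:
Σ tᵢ·10^(Lᵢ/10) = 60·10^(57.5/10) + 15·10^(96.0/10) + 40·10^(60.1/10) + 45·10^(81.5/10) = 6.615e+10.
L_eq = 10·log₁₀(6.615e+10/160) = 86.16 dB.

86.2 dB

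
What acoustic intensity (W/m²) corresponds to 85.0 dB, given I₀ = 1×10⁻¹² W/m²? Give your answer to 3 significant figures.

0.000316 W/m²

I/I₀ = 10^(85.0/10) = 3.162e+08, so I = 3.162e+08 × 10⁻¹² W/m².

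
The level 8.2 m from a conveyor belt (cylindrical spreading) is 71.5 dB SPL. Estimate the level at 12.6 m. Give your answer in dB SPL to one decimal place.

69.6 dB SPL

For a line source, L₂ = L₁ − 10·log₁₀(r₂/r₁).
L₂ = 71.5 − 10·log₁₀(12.6/8.2) = 71.5 − 1.866 = 69.63 dB SPL.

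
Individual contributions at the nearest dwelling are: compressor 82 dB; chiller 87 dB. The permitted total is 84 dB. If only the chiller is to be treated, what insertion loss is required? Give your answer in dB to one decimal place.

The untreated sources together contribute 10^(82/10) = 1.585e+08, i.e. 82.00 dB.
To meet 84 dB overall, the treated chiller may contribute at most 10^(84/10) − 1.585e+08 = 9.270e+07, i.e. 79.67 dB.
So the chiller must be reduced from 87 to 79.67 dB: IL = 7.33 dB.

7.3 dB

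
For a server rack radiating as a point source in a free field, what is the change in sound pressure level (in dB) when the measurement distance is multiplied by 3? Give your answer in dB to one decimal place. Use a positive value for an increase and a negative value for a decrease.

Point-source spreading: ΔL = −20·log₁₀(r₂/r₁).
ΔL = −20·log₁₀(3) = -9.54 dB.

-9.5 dB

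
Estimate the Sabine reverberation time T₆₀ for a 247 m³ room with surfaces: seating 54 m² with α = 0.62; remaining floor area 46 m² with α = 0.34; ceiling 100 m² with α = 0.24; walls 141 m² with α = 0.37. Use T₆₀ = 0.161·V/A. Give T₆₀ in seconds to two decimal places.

Summing Sᵢαᵢ: 54·0.62 + 46·0.34 + 100·0.24 + 141·0.37 = 125.29 m².
T₆₀ = 0.161 × 247 / 125.29 = 0.317 s.

0.32 s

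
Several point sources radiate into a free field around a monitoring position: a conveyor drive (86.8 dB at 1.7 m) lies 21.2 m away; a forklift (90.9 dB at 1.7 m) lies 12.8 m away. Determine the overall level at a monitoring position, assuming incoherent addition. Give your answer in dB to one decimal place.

Propagate each source to the receiver with L = L_ref − 20·log₁₀(r/r_ref), then add intensities.
conveyor drive: 86.8 − 20·log₁₀(21.2/1.7) = 86.8 − 21.92 = 64.88 dB.
forklift: 90.9 − 20·log₁₀(12.8/1.7) = 90.9 − 17.54 = 73.36 dB.
Σ 10^(L/10) = 2.478e+07 → L_total = 10·log₁₀(2.478e+07) = 73.94 dB.

73.9 dB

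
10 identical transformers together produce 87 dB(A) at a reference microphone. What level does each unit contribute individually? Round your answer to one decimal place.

For N identical incoherent sources L_total = L₁ + 10·log₁₀ N, so L₁ = 87 − 10·log₁₀(10) = 87 − 10.000.

77.0 dB(A)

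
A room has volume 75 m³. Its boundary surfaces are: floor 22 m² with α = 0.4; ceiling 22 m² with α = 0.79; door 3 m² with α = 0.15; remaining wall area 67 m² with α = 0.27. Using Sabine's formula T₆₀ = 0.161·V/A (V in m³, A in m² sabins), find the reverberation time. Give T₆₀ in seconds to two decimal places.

0.27 s

Total absorption A = 22·0.4 + 22·0.79 + 3·0.15 + 67·0.27 = 44.72 m² sabins.
T₆₀ = 0.161 × 75 / 44.72 = 0.270 s.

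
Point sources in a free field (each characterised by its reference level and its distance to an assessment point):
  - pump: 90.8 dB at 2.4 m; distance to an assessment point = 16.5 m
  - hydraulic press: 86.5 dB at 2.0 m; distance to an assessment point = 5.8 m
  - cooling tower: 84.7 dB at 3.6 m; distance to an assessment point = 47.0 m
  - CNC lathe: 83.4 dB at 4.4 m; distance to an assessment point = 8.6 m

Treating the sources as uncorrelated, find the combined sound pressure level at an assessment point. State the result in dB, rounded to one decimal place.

81.4 dB

Apply inverse-square spreading to bring every level to the receiver, then sum 10^(L/10).
pump: 90.8 − 20·log₁₀(16.5/2.4) = 90.8 − 16.75 = 74.05 dB.
hydraulic press: 86.5 − 20·log₁₀(5.8/2.0) = 86.5 − 9.25 = 77.25 dB.
cooling tower: 84.7 − 20·log₁₀(47.0/3.6) = 84.7 − 22.32 = 62.38 dB.
CNC lathe: 83.4 − 20·log₁₀(8.6/4.4) = 83.4 − 5.82 = 77.58 dB.
Σ 10^(L/10) = 1.375e+08 → L_total = 10·log₁₀(1.375e+08) = 81.38 dB.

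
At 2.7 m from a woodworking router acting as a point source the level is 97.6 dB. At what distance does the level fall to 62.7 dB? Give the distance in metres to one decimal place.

The 34.9 dB drop corresponds to a distance ratio of 10^(34.9/20) for a point source.
r₂ = 2.7·10^((97.6−62.7)/20) = 2.7·10^(34.9/20) = 150.09 m.

150.1 m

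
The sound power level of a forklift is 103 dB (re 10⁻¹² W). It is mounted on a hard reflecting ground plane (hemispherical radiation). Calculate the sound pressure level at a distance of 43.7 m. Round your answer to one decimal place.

The power spreads over a hemisphere of area 2π·r², so L_p = L_w − 10·log₁₀(2π·r²).
2π·r² = 1.2e+04 m², 10·log₁₀ of that is 40.791 dB.
L_p = 103 − 40.791 = 62.21 dB.

62.2 dB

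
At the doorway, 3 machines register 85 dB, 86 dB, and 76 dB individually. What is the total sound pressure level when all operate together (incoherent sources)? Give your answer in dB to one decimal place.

Incoherent sources combine by intensity addition: L_total = 10·log₁₀(Σ 10^(L_i/10)).
Σ 10^(L/10) = 10^(85/10) + 10^(86/10) + 10^(76/10) = 7.541e+08.
L_total = 10·log₁₀(7.541e+08) = 88.77 dB.

88.8 dB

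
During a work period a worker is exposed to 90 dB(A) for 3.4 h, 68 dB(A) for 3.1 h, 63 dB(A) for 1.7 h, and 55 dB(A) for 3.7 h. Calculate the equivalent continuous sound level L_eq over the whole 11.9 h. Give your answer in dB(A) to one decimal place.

84.6 dB(A)

L_eq = 10·log₁₀[(1/T)·Σ tᵢ·10^(Lᵢ/10)] with T = 11.9 h.
Σ tᵢ·10^(Lᵢ/10) = 3.4·10^(90/10) + 3.1·10^(68/10) + 1.7·10^(63/10) + 3.7·10^(55/10) = 3.424e+09.
L_eq = 10·log₁₀(3.424e+09/11.9) = 84.59 dB(A).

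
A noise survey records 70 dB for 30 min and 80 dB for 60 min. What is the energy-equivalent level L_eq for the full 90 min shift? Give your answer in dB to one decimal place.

L_eq = 10·log₁₀[(1/T)·Σ tᵢ·10^(Lᵢ/10)] with T = 90 min.
Σ tᵢ·10^(Lᵢ/10) = 30·10^(70/10) + 60·10^(80/10) = 6.300e+09.
L_eq = 10·log₁₀(6.300e+09/90) = 78.45 dB.

78.5 dB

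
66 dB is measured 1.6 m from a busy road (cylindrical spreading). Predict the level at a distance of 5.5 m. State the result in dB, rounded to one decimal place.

60.6 dB

Line-source attenuation: ΔL = 10·log₁₀(r₂/r₁) = 10·log₁₀(5.5/1.6) = 5.362 dB.
L₂ = 66 − 10·log₁₀(5.5/1.6) = 66 − 5.362 = 60.64 dB.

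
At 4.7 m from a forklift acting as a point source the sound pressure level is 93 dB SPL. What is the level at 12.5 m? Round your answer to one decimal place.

Point-source attenuation: ΔL = 20·log₁₀(r₂/r₁) = 20·log₁₀(12.5/4.7) = 8.496 dB.
L₂ = 93 − 20·log₁₀(12.5/4.7) = 93 − 8.496 = 84.50 dB SPL.

84.5 dB SPL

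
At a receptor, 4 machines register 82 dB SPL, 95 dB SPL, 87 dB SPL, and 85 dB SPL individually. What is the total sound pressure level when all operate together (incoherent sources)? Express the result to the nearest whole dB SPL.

Incoherent sources combine by intensity addition: L_total = 10·log₁₀(Σ 10^(L_i/10)).
Σ 10^(L/10) = 10^(82/10) + 10^(95/10) + 10^(87/10) + 10^(85/10) = 4.138e+09.
L_total = 10·log₁₀(4.138e+09) = 96.17 dB SPL.

96 dB SPL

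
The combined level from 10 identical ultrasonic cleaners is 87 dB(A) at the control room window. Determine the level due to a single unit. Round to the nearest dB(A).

77 dB(A)

Dividing the total intensity by 10 lowers the level by 10·log₁₀ 10 = 10.000 dB: L₁ = 87 − 10.000.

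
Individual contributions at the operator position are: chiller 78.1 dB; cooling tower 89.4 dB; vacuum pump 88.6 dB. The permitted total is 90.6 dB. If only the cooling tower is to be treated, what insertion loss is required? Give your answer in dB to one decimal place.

The untreated sources together contribute 10^(78.1/10) + 10^(88.6/10) = 7.890e+08, i.e. 88.97 dB.
The limit corresponds to 10^(90.6/10) = 1.148e+09; subtracting the fixed part leaves 3.592e+08 for the cooling tower, i.e. 85.55 dB.
So the cooling tower must be reduced from 89.4 to 85.55 dB: IL = 3.85 dB.

3.8 dB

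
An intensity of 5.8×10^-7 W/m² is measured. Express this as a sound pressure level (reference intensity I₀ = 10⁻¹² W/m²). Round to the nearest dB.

L = 10·log₁₀(I/I₀) = 10·log₁₀(5.8×10^-7/10⁻¹²) = 10·log₁₀(5.8×10^5).
L = 10·(0.7634 + 5) = 57.63 dB.

58 dB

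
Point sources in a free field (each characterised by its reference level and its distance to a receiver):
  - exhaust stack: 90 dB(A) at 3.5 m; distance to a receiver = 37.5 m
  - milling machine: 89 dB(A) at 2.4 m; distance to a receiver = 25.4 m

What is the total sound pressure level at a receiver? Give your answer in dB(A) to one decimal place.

First find each source's level at the receiver (point-source: −20·log₁₀(r/r_ref)), then combine on an intensity basis.
exhaust stack: 90 − 20·log₁₀(37.5/3.5) = 90 − 20.60 = 69.40 dB(A).
milling machine: 89 − 20·log₁₀(25.4/2.4) = 89 − 20.49 = 68.51 dB(A).
Σ 10^(L/10) = 1.580e+07 → L_total = 10·log₁₀(1.580e+07) = 71.99 dB(A).

72.0 dB(A)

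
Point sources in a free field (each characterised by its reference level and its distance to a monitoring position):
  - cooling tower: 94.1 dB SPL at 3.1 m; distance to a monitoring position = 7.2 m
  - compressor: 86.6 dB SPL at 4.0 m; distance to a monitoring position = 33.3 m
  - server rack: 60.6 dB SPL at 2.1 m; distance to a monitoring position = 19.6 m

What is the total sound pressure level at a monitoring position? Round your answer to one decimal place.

Apply inverse-square spreading to bring every level to the receiver, then sum 10^(L/10).
cooling tower: 94.1 − 20·log₁₀(7.2/3.1) = 94.1 − 7.32 = 86.78 dB SPL.
compressor: 86.6 − 20·log₁₀(33.3/4.0) = 86.6 − 18.41 = 68.19 dB SPL.
server rack: 60.6 − 20·log₁₀(19.6/2.1) = 60.6 − 19.40 = 41.20 dB SPL.
Σ 10^(L/10) = 4.831e+08 → L_total = 10·log₁₀(4.831e+08) = 86.84 dB SPL.

86.8 dB SPL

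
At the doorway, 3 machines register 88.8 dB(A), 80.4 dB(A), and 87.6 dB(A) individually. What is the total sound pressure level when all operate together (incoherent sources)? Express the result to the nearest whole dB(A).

Incoherent sources combine by intensity addition: L_total = 10·log₁₀(Σ 10^(L_i/10)).
Σ 10^(L/10) = 10^(88.8/10) + 10^(80.4/10) + 10^(87.6/10) = 1.444e+09.
L_total = 10·log₁₀(1.444e+09) = 91.59 dB(A).

92 dB(A)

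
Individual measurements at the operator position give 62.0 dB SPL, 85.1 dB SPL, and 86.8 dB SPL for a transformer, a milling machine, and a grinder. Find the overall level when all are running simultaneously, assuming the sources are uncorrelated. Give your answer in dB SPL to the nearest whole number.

For uncorrelated sources the intensities add, so convert each level to linear form, sum, and take 10·log₁₀ of the total.
Σ 10^(L/10) = 10^(62.0/10) + 10^(85.1/10) + 10^(86.8/10) = 8.038e+08.
L_total = 10·log₁₀(8.038e+08) = 89.05 dB SPL.

89 dB SPL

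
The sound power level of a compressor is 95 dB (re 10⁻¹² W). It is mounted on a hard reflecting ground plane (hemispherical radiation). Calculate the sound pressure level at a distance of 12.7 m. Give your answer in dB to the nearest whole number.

The power spreads over a hemisphere of area 2π·r², so L_p = L_w − 10·log₁₀(2π·r²).
2π·r² = 1013 m², 10·log₁₀ of that is 30.058 dB.
L_p = 95 − 30.058 = 64.94 dB.

65 dB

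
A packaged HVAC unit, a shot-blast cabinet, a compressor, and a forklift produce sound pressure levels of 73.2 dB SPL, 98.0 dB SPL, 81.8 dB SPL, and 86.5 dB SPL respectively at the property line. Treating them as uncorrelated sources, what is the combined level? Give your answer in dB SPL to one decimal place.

98.4 dB SPL

For uncorrelated sources the intensities add, so convert each level to linear form, sum, and take 10·log₁₀ of the total.
Σ 10^(L/10) = 10^(73.2/10) + 10^(98.0/10) + 10^(81.8/10) + 10^(86.5/10) = 6.929e+09.
L_total = 10·log₁₀(6.929e+09) = 98.41 dB SPL.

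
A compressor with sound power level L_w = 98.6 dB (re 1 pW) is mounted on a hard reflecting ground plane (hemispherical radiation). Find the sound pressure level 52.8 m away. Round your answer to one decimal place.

56.2 dB

The power spreads over a hemisphere of area 2π·r², so L_p = L_w − 10·log₁₀(2π·r²).
2π·r² = 1.752e+04 m², 10·log₁₀ of that is 42.434 dB.
L_p = 98.6 − 42.434 = 56.17 dB.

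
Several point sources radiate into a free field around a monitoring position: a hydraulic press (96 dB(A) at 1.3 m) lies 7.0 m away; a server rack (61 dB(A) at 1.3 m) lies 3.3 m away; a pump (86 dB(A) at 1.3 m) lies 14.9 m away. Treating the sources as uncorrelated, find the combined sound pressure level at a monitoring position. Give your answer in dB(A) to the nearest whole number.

Propagate each source to the receiver with L = L_ref − 20·log₁₀(r/r_ref), then add intensities.
hydraulic press: 96 − 20·log₁₀(7.0/1.3) = 96 − 14.62 = 81.38 dB(A).
server rack: 61 − 20·log₁₀(3.3/1.3) = 61 − 8.09 = 52.91 dB(A).
pump: 86 − 20·log₁₀(14.9/1.3) = 86 − 21.18 = 64.82 dB(A).
Σ 10^(L/10) = 1.405e+08 → L_total = 10·log₁₀(1.405e+08) = 81.48 dB(A).

81 dB(A)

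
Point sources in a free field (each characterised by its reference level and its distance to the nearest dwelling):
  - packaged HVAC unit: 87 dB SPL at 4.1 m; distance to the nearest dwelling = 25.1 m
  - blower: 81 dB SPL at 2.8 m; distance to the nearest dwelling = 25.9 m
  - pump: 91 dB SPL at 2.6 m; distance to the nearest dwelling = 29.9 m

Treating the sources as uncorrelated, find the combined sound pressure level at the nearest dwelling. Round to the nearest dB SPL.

Propagate each source to the receiver with L = L_ref − 20·log₁₀(r/r_ref), then add intensities.
packaged HVAC unit: 87 − 20·log₁₀(25.1/4.1) = 87 − 15.74 = 71.26 dB SPL.
blower: 81 − 20·log₁₀(25.9/2.8) = 81 − 19.32 = 61.68 dB SPL.
pump: 91 − 20·log₁₀(29.9/2.6) = 91 − 21.21 = 69.79 dB SPL.
Σ 10^(L/10) = 2.436e+07 → L_total = 10·log₁₀(2.436e+07) = 73.87 dB SPL.

74 dB SPL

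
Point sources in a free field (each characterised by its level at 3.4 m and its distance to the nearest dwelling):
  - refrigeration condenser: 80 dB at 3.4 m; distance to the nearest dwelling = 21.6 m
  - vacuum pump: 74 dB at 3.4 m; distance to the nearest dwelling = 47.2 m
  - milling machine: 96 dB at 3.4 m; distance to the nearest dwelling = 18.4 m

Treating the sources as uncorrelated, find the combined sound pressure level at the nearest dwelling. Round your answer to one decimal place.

81.4 dB

Propagate each source to the receiver with L = L_ref − 20·log₁₀(r/r_ref), then add intensities.
refrigeration condenser: 80 − 20·log₁₀(21.6/3.4) = 80 − 16.06 = 63.94 dB.
vacuum pump: 74 − 20·log₁₀(47.2/3.4) = 74 − 22.85 = 51.15 dB.
milling machine: 96 − 20·log₁₀(18.4/3.4) = 96 − 14.67 = 81.33 dB.
Σ 10^(L/10) = 1.385e+08 → L_total = 10·log₁₀(1.385e+08) = 81.42 dB.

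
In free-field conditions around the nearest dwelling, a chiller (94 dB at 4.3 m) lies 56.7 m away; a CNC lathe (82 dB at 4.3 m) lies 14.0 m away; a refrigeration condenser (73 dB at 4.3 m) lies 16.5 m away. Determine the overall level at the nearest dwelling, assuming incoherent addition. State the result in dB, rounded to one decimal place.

74.9 dB

Propagate each source to the receiver with L = L_ref − 20·log₁₀(r/r_ref), then add intensities.
chiller: 94 − 20·log₁₀(56.7/4.3) = 94 − 22.40 = 71.60 dB.
CNC lathe: 82 − 20·log₁₀(14.0/4.3) = 82 − 10.25 = 71.75 dB.
refrigeration condenser: 73 − 20·log₁₀(16.5/4.3) = 73 − 11.68 = 61.32 dB.
Σ 10^(L/10) = 3.075e+07 → L_total = 10·log₁₀(3.075e+07) = 74.88 dB.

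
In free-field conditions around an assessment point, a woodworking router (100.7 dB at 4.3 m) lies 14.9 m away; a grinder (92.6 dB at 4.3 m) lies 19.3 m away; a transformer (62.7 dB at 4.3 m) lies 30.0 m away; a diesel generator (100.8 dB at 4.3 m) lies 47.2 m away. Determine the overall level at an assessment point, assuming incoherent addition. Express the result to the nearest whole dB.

91 dB

Propagate each source to the receiver with L = L_ref − 20·log₁₀(r/r_ref), then add intensities.
woodworking router: 100.7 − 20·log₁₀(14.9/4.3) = 100.7 − 10.79 = 89.91 dB.
grinder: 92.6 − 20·log₁₀(19.3/4.3) = 92.6 − 13.04 = 79.56 dB.
transformer: 62.7 − 20·log₁₀(30.0/4.3) = 62.7 − 16.87 = 45.83 dB.
diesel generator: 100.8 − 20·log₁₀(47.2/4.3) = 100.8 − 20.81 = 79.99 dB.
Σ 10^(L/10) = 1.169e+09 → L_total = 10·log₁₀(1.169e+09) = 90.68 dB.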